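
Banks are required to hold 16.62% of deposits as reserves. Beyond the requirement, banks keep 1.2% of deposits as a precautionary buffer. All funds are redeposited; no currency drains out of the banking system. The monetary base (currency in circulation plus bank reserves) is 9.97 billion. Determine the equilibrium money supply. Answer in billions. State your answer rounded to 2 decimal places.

The money multiplier is m = 1 / (rr + e) = 1 / (0.1662 + 0.012) ≈ 5.6117.
So M = m × MB = 5.6117 × 9.97 ≈ 55.9486 billion.

55.95 billion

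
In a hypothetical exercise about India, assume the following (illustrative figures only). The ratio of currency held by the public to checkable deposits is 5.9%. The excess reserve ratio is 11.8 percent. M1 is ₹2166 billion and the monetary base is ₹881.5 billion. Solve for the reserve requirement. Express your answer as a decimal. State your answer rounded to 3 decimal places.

0.254

Using m = M/MB = 2166/881.5 ≈ 2.457175. Since m = (1 + c)/(c + rr + e), the denominator satisfies c + rr + e = (1 + c)/m = (1 + 0.059) / 2.457175 ≈ 0.430983.
With c = 0.059 and e = 0.118, the reserve requirement is 0.430983 − 0.059 − 0.118 = 0.253983.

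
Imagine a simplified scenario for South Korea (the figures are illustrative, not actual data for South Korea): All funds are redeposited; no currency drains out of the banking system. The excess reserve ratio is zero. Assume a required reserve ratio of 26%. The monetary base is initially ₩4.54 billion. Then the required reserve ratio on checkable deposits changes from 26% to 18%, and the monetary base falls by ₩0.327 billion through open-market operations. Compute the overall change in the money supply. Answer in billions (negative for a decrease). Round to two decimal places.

₩5.94 billion

Before: m₁ = 1 / (0.26) ≈ 3.8462, MB₁ = 4.54, so M₁ = 3.8462 × 4.54 ≈ 17.4617 billion.
After: m₂ = 1 / (0.18) ≈ 5.5556, MB₂ = 4.54 − 0.327 = 4.213, so M₂ = 5.5556 × 4.213 ≈ 23.4057 billion.
ΔM = M₂ − M₁ = 23.4057 − 17.4617 = 5.944 billion.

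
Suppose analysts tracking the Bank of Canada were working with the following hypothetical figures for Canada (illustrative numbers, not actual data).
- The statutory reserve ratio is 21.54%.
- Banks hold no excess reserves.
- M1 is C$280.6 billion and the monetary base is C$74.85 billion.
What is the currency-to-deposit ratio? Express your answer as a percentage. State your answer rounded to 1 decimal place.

7.0%

Using m = M/MB = 280.6/74.85 ≈ 3.748831. From m = (1 + c)/(c + rr + e), rearranging gives 1 + c = m·(c + rr + e), so c·(1 − m) = m·(rr + e) − 1.
Hence c = [m·(rr + e) − 1]/(1 − m) = [3.748831 × (0.2154 + 0) − 1] / (1 − 3.748831) ≈ 0.070030.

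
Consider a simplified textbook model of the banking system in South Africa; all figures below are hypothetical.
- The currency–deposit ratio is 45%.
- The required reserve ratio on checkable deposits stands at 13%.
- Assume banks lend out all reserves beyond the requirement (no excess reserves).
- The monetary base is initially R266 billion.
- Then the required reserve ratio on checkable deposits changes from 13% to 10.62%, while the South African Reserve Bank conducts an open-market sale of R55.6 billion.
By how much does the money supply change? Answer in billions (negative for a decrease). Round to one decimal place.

Before: m₁ = (1 + 0.45) / (0.13 + 0.45) = 2.5, MB₁ = 266, so M₁ = 2.5 × 266 = 665 billion.
After: m₂ = (1 + 0.45) / (0.1062 + 0.45) ≈ 2.60698, MB₂ = 266 − 55.6 = 210.4, so M₂ = 2.60698 × 210.4 ≈ 548.5086 billion.
ΔM = M₂ − M₁ = 548.5086 − 665 = -116.4914 billion.

-116.5 billion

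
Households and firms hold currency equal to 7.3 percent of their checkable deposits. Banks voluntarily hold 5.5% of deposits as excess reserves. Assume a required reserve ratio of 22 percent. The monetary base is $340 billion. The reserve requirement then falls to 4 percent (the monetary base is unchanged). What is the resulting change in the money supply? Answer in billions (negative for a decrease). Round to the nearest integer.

$1123 billion

Initially m₁ = (1 + 0.073) / (0.22 + 0.055 + 0.073) ≈ 3.0833, so M₁ = 3.0833 × 340 = 1048.322 billion.
After the change m₂ = (1 + 0.073) / (0.04 + 0.055 + 0.073) ≈ 6.3869, so M₂ = 6.3869 × 340 = 2171.546 billion.
ΔM = M₂ − M₁ = 2171.546 − 1048.322 = 1123.224 billion.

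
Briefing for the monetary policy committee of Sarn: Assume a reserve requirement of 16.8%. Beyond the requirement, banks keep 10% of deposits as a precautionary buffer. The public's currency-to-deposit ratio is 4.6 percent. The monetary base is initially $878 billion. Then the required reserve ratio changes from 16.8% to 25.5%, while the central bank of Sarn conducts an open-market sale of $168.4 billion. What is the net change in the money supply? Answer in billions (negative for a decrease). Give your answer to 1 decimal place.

Before: m₁ = (1 + 0.046) / (0.168 + 0.1 + 0.046) ≈ 3.33121, MB₁ = 878, so M₁ = 3.33121 × 878 ≈ 2924.8024 billion.
After: m₂ = (1 + 0.046) / (0.255 + 0.1 + 0.046) ≈ 2.60848, MB₂ = 878 − 168.4 = 709.6, so M₂ = 2.60848 × 709.6 ≈ 1850.9774 billion.
ΔM = M₂ − M₁ = 1850.9774 − 2924.8024 = -1073.825 billion.

-1073.8 billion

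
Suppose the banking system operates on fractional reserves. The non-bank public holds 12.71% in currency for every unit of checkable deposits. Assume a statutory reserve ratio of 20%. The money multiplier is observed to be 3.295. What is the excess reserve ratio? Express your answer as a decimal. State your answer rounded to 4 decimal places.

Using m = 3.295. Since m = (1 + c)/(c + rr + e), the denominator satisfies c + rr + e = (1 + c)/m = (1 + 0.1271) / 3.295 ≈ 0.342064.
With c = 0.1271 and rr = 0.2, the excess reserve ratio is 0.342064 − 0.1271 − 0.2 = 0.014964.

0.0150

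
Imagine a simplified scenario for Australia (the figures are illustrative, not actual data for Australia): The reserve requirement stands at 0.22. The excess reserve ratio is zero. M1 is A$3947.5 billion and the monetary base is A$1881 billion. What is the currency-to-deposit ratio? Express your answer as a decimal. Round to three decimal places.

Using m = M/MB = 3947.5/1881 ≈ 2.098618. From m = (1 + c)/(c + rr + e), rearranging gives 1 + c = m·(c + rr + e), so c·(1 − m) = m·(rr + e) − 1.
Hence c = [m·(rr + e) − 1]/(1 − m) = [2.098618 × (0.22 + 0) − 1] / (1 − 2.098618) ≈ 0.489983.

0.490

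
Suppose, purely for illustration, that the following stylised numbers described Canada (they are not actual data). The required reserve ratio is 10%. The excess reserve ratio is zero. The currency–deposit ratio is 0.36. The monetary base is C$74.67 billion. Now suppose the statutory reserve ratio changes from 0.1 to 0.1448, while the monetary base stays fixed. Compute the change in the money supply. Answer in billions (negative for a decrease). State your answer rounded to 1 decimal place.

-19.6 billion

Initially m₁ = (1 + 0.36) / (0.1 + 0.36) ≈ 2.9565, so M₁ = 2.9565 × 74.67 ≈ 220.7619 billion.
After the change m₂ = (1 + 0.36) / (0.1448 + 0.36) ≈ 2.6941, so M₂ = 2.6941 × 74.67 ≈ 201.1684 billion.
ΔM = M₂ − M₁ = 201.1684 − 220.7619 = -19.5935 billion.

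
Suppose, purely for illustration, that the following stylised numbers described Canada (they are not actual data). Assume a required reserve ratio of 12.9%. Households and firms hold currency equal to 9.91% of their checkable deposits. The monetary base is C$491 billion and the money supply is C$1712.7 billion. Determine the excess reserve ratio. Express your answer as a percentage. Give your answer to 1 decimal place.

8.7%

Using m = M/MB = 1712.7/491 ≈ 3.488187. Since m = (1 + c)/(c + rr + e), the denominator satisfies c + rr + e = (1 + c)/m = (1 + 0.0991) / 3.488187 ≈ 0.315092.
With c = 0.0991 and rr = 0.129, the excess reserve ratio is 0.315092 − 0.0991 − 0.129 = 0.086992.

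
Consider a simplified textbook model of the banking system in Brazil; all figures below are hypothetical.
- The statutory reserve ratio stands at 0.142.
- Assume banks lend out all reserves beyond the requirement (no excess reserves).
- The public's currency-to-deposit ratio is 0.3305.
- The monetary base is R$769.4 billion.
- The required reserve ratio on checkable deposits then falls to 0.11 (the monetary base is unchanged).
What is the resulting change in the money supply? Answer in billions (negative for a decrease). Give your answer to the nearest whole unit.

Initially m₁ = (1 + 0.3305) / (0.142 + 0.3305) ≈ 2.8159, so M₁ = 2.8159 × 769.4 ≈ 2166.5535 billion.
After the change m₂ = (1 + 0.3305) / (0.11 + 0.3305) ≈ 3.0204, so M₂ = 3.0204 × 769.4 ≈ 2323.8958 billion.
ΔM = M₂ − M₁ = 2323.8958 − 2166.5535 = 157.3423 billion.

R$157 billion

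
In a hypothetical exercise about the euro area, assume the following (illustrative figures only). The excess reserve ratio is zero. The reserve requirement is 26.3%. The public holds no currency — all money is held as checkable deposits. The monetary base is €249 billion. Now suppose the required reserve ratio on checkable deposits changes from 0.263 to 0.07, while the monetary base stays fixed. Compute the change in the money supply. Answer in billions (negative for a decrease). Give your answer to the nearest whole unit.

€2610 billion

Initially m₁ = 1 / (0.263) ≈ 3.8023, so M₁ = 3.8023 × 249 = 946.7727 billion.
After the change m₂ = 1 / (0.07) ≈ 14.2857, so M₂ = 14.2857 × 249 = 3557.1393 billion.
ΔM = M₂ − M₁ = 3557.1393 − 946.7727 = 2610.3666 billion.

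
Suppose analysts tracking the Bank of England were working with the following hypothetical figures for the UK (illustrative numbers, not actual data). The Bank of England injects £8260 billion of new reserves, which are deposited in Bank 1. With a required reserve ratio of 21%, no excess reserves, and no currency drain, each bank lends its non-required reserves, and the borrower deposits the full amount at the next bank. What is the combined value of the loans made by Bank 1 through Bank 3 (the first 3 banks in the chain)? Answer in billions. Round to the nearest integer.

Bank i lends (1 − rr)^i of the original deposit: Bank 1 lends 8260·0.7900 = 6525.4000, Bank 2 lends 8260·0.7900² = 5155.0660, and so on.
Summing a geometric series: total = 8260·[0.7900·(1 − 0.7900^3) / (1 − 0.7900)] ≈ 15752.9681 billion.

£15753 billion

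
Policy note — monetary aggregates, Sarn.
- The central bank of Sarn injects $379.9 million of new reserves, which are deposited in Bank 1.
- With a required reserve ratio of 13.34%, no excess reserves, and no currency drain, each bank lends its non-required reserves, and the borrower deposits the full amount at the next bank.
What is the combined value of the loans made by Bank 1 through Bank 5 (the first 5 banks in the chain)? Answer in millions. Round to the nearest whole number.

Bank i lends (1 − rr)^i of the original deposit: Bank 1 lends 379.9·0.8666 ≈ 329.2213, Bank 2 lends 379.9·0.8666² ≈ 285.3032, and so on.
Summing a geometric series: total = 379.9·[0.8666·(1 − 0.8666^5) / (1 − 0.8666)] ≈ 1261.7087 million.

$1262 million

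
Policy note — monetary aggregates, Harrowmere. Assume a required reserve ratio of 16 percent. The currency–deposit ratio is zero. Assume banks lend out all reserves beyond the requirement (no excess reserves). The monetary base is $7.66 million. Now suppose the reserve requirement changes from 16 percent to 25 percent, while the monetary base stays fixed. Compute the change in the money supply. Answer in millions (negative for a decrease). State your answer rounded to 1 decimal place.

Initially m₁ = 1 / (0.16) = 6.25, so M₁ = 6.25 × 7.66 = 47.875 million.
After the change m₂ = 1 / (0.25) = 4, so M₂ = 4 × 7.66 = 30.64 million.
ΔM = M₂ − M₁ = 30.64 − 47.875 = -17.235 million.

-17.2 million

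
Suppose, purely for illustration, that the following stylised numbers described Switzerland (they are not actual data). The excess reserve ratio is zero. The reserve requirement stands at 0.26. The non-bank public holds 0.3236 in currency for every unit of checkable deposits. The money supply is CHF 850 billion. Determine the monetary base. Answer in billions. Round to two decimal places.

The money multiplier is m = (1 + c) / (rr + c) = (1 + 0.3236) / (0.26 + 0.3236) ≈ 2.267992.
MB = M / m = 850 / 2.267992 ≈ 374.7809 billion.

CHF 374.78 billion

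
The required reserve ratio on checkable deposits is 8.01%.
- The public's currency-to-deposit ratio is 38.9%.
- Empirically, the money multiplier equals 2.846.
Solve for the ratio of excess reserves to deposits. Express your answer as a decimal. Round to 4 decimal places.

Using m = 2.846. Since m = (1 + c)/(c + rr + e), the denominator satisfies c + rr + e = (1 + c)/m = (1 + 0.389) / 2.846 ≈ 0.488053.
With c = 0.389 and rr = 0.0801, the ratio of excess reserves to deposits is 0.488053 − 0.389 − 0.0801 = 0.018953.

0.0190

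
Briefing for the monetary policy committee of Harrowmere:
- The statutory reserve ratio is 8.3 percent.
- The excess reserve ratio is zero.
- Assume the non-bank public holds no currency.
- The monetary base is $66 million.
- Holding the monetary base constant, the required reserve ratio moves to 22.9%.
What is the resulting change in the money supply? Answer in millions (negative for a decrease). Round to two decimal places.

-506.97 million

Initially m₁ = 1 / (0.083) ≈ 12.04819, so M₁ = 12.04819 × 66 ≈ 795.1805 million.
After the change m₂ = 1 / (0.229) ≈ 4.36681, so M₂ = 4.36681 × 66 ≈ 288.2095 million.
ΔM = M₂ − M₁ = 288.2095 − 795.1805 = -506.971 million.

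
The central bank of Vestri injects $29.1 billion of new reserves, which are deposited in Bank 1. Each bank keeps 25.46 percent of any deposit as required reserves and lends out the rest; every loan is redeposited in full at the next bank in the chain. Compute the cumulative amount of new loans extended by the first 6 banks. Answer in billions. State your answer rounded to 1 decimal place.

Bank i lends (1 − rr)^i of the original deposit: Bank 1 lends 29.1·0.7454 ≈ 21.6911, Bank 2 lends 29.1·0.7454² ≈ 16.1686, and so on.
Summing a geometric series: total = 29.1·[0.7454·(1 − 0.7454^6) / (1 − 0.7454)] ≈ 70.5832 billion.

$70.6 billion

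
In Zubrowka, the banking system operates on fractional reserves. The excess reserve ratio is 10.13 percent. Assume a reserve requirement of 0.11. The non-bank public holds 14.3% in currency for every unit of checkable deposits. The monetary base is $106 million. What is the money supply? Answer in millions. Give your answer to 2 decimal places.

$341.96 million

The money multiplier is m = (1 + c) / (rr + e + c) = (1 + 0.143) / (0.11 + 0.1013 + 0.143) ≈ 3.226080.
So M = m × MB = 3.226080 × 106 ≈ 341.9645 million.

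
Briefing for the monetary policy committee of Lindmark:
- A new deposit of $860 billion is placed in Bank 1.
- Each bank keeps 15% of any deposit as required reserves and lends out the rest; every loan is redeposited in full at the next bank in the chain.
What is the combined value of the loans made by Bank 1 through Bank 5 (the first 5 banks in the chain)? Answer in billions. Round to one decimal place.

Bank i lends (1 − rr)^i of the original deposit: Bank 1 lends 860·0.8500 = 731.0000, Bank 2 lends 860·0.8500² = 621.3500, and so on.
Summing a geometric series: total = 860·[0.8500·(1 − 0.8500^5) / (1 − 0.8500)] ≈ 2711.0094 billion.

$2711.0 billion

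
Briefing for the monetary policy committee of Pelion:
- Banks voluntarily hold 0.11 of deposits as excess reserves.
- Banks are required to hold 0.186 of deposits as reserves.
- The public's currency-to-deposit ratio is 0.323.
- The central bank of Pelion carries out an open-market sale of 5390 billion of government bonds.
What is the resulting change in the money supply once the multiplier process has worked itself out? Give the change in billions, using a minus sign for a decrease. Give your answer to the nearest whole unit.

-11520 billion

The money multiplier is m = (1 + c) / (rr + e + c) = (1 + 0.323) / (0.186 + 0.11 + 0.323) ≈ 2.13732.
The sale removes 5390 billion of base, so ΔM = m × ΔMB = 2.13732 × (−5390) = -11520.1548 billion.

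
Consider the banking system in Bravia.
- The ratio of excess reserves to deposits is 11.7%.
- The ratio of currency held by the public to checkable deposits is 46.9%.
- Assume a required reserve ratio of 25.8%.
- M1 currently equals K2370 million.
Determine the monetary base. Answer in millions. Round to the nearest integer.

K1362 million

The money multiplier is m = (1 + c) / (rr + e + c) = (1 + 0.469) / (0.258 + 0.117 + 0.469) ≈ 1.74052.
MB = M / m = 2370 / 1.74052 ≈ 1361.662 million.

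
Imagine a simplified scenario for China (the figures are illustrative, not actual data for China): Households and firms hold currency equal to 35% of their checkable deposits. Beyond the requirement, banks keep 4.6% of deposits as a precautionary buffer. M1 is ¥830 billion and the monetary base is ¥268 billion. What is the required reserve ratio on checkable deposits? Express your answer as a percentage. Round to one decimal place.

4.0%

Using m = M/MB = 830/268 ≈ 3.097015. Since m = (1 + c)/(c + rr + e), the denominator satisfies c + rr + e = (1 + c)/m = (1 + 0.35) / 3.097015 ≈ 0.435904.
With c = 0.35 and e = 0.046, the required reserve ratio on checkable deposits is 0.435904 − 0.35 − 0.046 = 0.039904.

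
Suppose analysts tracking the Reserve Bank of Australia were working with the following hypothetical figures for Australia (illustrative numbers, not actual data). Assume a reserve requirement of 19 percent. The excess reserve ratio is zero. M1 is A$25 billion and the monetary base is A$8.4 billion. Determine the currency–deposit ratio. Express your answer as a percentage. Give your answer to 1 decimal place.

22.0%

Using m = M/MB = 25/8.4 ≈ 2.976190. From m = (1 + c)/(c + rr + e), rearranging gives 1 + c = m·(c + rr + e), so c·(1 − m) = m·(rr + e) − 1.
Hence c = [m·(rr + e) − 1]/(1 − m) = [2.976190 × (0.19 + 0) − 1] / (1 − 2.976190) ≈ 0.219880.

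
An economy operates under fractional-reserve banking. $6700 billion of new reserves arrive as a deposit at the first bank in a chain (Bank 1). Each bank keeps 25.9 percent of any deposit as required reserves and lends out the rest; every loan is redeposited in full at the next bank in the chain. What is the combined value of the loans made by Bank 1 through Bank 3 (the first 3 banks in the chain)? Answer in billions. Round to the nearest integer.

Bank i lends (1 − rr)^i of the original deposit: Bank 1 lends 6700·0.7410 = 4964.7000, Bank 2 lends 6700·0.7410² = 3678.8427, and so on.
Summing a geometric series: total = 6700·[0.7410·(1 − 0.7410^3) / (1 − 0.7410)] ≈ 11369.5651 billion.

$11370 billion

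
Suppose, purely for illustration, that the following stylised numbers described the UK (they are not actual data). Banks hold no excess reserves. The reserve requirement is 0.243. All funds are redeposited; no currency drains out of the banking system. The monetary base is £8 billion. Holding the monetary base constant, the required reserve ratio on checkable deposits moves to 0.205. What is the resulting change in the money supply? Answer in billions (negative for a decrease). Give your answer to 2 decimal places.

Initially m₁ = 1 / (0.243) ≈ 4.1152, so M₁ = 4.1152 × 8 = 32.9216 billion.
After the change m₂ = 1 / (0.205) ≈ 4.8780, so M₂ = 4.8780 × 8 = 39.024 billion.
ΔM = M₂ − M₁ = 39.024 − 32.9216 = 6.1024 billion.

£6.10 billion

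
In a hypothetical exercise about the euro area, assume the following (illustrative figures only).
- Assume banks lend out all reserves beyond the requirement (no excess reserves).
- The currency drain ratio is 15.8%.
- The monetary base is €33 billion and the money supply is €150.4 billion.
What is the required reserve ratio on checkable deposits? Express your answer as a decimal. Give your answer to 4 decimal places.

0.0961

Using m = M/MB = 150.4/33 ≈ 4.557576. Since m = (1 + c)/(c + rr + e), the denominator satisfies c + rr + e = (1 + c)/m = (1 + 0.158) / 4.557576 ≈ 0.254082.
With c = 0.158 and e = 0, the required reserve ratio on checkable deposits is 0.254082 − 0.158 − 0 = 0.096082.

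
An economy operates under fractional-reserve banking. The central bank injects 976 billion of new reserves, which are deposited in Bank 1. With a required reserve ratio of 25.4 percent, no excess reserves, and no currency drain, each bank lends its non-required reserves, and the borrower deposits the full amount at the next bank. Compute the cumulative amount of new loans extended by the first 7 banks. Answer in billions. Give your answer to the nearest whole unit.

Bank i lends (1 − rr)^i of the original deposit: Bank 1 lends 976·0.7460 = 728.0960, Bank 2 lends 976·0.7460² ≈ 543.1596, and so on.
Summing a geometric series: total = 976·[0.7460·(1 − 0.7460^7) / (1 − 0.7460)] ≈ 2497.9440 billion.

2498 billion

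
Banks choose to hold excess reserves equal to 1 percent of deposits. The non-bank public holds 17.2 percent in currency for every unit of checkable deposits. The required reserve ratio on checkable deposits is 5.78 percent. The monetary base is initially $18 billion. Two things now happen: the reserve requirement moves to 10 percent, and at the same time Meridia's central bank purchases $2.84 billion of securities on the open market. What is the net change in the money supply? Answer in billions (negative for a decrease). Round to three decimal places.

Before: m₁ = (1 + 0.172) / (0.0578 + 0.01 + 0.172) ≈ 4.887406, MB₁ = 18, so M₁ = 4.887406 × 18 ≈ 87.9733 billion.
After: m₂ = (1 + 0.172) / (0.1 + 0.01 + 0.172) ≈ 4.156028, MB₂ = 18 + 2.84 = 20.84, so M₂ = 4.156028 × 20.84 ≈ 86.6116 billion.
ΔM = M₂ − M₁ = 86.6116 − 87.9733 = -1.3617 billion.

-1.362 billion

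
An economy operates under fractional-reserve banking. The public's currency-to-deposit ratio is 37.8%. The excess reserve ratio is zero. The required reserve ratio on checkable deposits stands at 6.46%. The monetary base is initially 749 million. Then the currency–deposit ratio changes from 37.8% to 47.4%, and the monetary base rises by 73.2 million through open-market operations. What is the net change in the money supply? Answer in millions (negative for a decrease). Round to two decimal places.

Before: m₁ = (1 + 0.378) / (0.0646 + 0.378) ≈ 3.113421, MB₁ = 749, so M₁ = 3.113421 × 749 ≈ 2331.9523 million.
After: m₂ = (1 + 0.474) / (0.0646 + 0.474) ≈ 2.736725, MB₂ = 749 + 73.2 = 822.2, so M₂ = 2.736725 × 822.2 ≈ 2250.1353 million.
ΔM = M₂ − M₁ = 2250.1353 − 2331.9523 = -81.817 million.

-81.82 million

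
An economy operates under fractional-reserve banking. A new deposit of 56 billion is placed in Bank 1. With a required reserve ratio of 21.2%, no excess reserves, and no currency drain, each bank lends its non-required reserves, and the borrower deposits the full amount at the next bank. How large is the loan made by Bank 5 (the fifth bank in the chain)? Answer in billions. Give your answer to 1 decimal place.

17.0 billion

Each bank lends a fraction (1 − rr) = 0.7880 of the deposit it receives, so Bank 5 receives 56·0.7880^4 and lends 56·0.7880^5 ≈ 17.0145 billion.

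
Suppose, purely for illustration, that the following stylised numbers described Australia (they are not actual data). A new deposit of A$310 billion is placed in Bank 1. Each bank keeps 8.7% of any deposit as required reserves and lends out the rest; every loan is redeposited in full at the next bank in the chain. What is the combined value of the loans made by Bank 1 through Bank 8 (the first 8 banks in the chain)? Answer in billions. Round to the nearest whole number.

A$1683 billion

Bank i lends (1 − rr)^i of the original deposit: Bank 1 lends 310·0.9130 = 283.0300, Bank 2 lends 310·0.9130² ≈ 258.4064, and so on.
Summing a geometric series: total = 310·[0.9130·(1 − 0.9130^8) / (1 − 0.9130)] ≈ 1682.5683 billion.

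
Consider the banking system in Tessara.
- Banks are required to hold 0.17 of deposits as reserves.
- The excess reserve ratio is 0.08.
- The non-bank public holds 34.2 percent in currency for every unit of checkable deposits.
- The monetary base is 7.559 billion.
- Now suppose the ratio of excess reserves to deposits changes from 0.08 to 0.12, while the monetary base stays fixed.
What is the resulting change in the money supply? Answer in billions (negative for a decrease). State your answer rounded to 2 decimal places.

-1.08 billion

Initially m₁ = (1 + 0.342) / (0.17 + 0.08 + 0.342) ≈ 2.2669, so M₁ = 2.2669 × 7.559 ≈ 17.1355 billion.
After the change m₂ = (1 + 0.342) / (0.17 + 0.12 + 0.342) ≈ 2.1234, so M₂ = 2.1234 × 7.559 ≈ 16.0508 billion.
ΔM = M₂ − M₁ = 16.0508 − 17.1355 = -1.0847 billion.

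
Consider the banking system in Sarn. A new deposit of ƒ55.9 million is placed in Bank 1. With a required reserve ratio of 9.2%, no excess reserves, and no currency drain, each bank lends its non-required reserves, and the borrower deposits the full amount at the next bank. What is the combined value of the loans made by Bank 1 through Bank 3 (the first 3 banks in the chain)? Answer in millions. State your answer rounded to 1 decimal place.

Bank i lends (1 − rr)^i of the original deposit: Bank 1 lends 55.9·0.9080 = 50.7572, Bank 2 lends 55.9·0.9080² ≈ 46.0875, and so on.
Summing a geometric series: total = 55.9·[0.9080·(1 − 0.9080^3) / (1 − 0.9080)] ≈ 138.6922 million.

ƒ138.7 million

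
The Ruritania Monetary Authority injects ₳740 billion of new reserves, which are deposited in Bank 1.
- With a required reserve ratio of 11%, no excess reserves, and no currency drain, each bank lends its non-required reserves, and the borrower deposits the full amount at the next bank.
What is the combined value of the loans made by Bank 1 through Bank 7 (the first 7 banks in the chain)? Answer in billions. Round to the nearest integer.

₳3339 billion

Bank i lends (1 − rr)^i of the original deposit: Bank 1 lends 740·0.8900 = 658.6000, Bank 2 lends 740·0.8900² = 586.1540, and so on.
Summing a geometric series: total = 740·[0.8900·(1 − 0.8900^7) / (1 − 0.8900)] ≈ 3339.0221 billion.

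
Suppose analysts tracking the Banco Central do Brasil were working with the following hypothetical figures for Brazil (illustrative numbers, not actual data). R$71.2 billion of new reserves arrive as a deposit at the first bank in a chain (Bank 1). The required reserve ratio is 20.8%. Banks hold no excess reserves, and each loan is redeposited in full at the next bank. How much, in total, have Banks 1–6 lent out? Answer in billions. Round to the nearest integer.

Bank i lends (1 − rr)^i of the original deposit: Bank 1 lends 71.2·0.7920 = 56.3904, Bank 2 lends 71.2·0.7920² ≈ 44.6612, and so on.
Summing a geometric series: total = 71.2·[0.7920·(1 − 0.7920^6) / (1 − 0.7920)] ≈ 204.1974 billion.

R$204 billion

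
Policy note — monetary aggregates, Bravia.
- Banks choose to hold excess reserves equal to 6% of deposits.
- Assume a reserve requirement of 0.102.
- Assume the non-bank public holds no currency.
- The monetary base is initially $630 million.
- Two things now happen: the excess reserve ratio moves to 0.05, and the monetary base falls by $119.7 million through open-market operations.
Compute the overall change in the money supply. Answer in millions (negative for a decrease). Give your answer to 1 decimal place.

Before: m₁ = 1 / (0.102 + 0.06) ≈ 6.17284, MB₁ = 630, so M₁ = 6.17284 × 630 = 3888.8892 million.
After: m₂ = 1 / (0.102 + 0.05) ≈ 6.57895, MB₂ = 630 − 119.7 = 510.3, so M₂ = 6.57895 × 510.3 ≈ 3357.2382 million.
ΔM = M₂ − M₁ = 3357.2382 − 3888.8892 = -531.651 million.

-531.7 million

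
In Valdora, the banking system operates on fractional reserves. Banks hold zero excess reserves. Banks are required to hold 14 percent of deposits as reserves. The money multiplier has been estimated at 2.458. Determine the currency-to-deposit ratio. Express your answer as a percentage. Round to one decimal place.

Using m = 2.458. From m = (1 + c)/(c + rr + e), rearranging gives 1 + c = m·(c + rr + e), so c·(1 − m) = m·(rr + e) − 1.
Hence c = [m·(rr + e) − 1]/(1 − m) = [2.458 × (0.14 + 0) − 1] / (1 − 2.458) ≈ 0.449849.

45.0%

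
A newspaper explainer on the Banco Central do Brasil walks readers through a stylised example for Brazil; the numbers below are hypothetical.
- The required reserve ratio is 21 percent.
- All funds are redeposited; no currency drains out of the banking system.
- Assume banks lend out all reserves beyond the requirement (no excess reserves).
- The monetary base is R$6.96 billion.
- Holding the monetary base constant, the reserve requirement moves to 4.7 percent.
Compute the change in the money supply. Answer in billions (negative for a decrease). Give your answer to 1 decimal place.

R$114.9 billion

Initially m₁ = 1 / (0.21) ≈ 4.7619, so M₁ = 4.7619 × 6.96 ≈ 33.1428 billion.
After the change m₂ = 1 / (0.047) ≈ 21.2766, so M₂ = 21.2766 × 6.96 ≈ 148.0851 billion.
ΔM = M₂ − M₁ = 148.0851 − 33.1428 = 114.9423 billion.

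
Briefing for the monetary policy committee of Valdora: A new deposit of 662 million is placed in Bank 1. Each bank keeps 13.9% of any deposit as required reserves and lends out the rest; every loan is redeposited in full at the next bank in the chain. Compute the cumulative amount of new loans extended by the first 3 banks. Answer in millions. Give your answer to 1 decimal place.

1483.3 million

Bank i lends (1 − rr)^i of the original deposit: Bank 1 lends 662·0.8610 = 569.9820, Bank 2 lends 662·0.8610² ≈ 490.7545, and so on.
Summing a geometric series: total = 662·[0.8610·(1 − 0.8610^3) / (1 − 0.8610)] ≈ 1483.2761 million.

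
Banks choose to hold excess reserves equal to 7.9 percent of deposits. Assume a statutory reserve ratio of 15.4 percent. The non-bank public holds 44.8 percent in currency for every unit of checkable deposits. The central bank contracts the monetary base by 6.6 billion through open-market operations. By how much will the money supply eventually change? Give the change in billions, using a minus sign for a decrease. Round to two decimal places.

The money multiplier is m = (1 + c) / (rr + e + c) = (1 + 0.448) / (0.154 + 0.079 + 0.448) ≈ 2.1263.
The sale removes 6.6 billion of base, so ΔM = m × ΔMB = 2.1263 × (−6.6) ≈ -14.0336 billion.

-14.03 billion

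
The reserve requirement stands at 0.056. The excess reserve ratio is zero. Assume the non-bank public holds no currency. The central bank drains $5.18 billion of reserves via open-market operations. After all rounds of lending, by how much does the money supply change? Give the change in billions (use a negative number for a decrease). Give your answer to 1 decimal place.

The simple money multiplier is m = 1/rr = 1/0.056 ≈ 17.8571.
An open-market sale reduces the monetary base by 5.18 billion, so ΔM = m × ΔMB = 17.8571 × (−5.18) ≈ -92.4998 billion.

-92.5 billion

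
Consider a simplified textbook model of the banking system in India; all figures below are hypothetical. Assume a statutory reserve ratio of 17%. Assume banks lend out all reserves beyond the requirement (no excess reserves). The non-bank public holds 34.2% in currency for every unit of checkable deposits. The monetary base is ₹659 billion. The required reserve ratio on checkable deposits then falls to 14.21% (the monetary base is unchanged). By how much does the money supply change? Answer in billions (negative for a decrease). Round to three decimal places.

₹99.549 billion

Initially m₁ = (1 + 0.342) / (0.17 + 0.342) ≈ 2.6210938, so M₁ = 2.6210938 × 659 ≈ 1727.3008 billion.
After the change m₂ = (1 + 0.342) / (0.1421 + 0.342) ≈ 2.7721545, so M₂ = 2.7721545 × 659 ≈ 1826.8498 billion.
ΔM = M₂ − M₁ = 1826.8498 − 1727.3008 = 99.549 billion.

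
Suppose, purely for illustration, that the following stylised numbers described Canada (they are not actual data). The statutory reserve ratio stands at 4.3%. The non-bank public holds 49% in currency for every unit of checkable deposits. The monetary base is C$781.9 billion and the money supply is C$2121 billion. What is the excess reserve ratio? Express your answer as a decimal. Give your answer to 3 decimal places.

0.016

Using m = M/MB = 2121/781.9 ≈ 2.712623. Since m = (1 + c)/(c + rr + e), the denominator satisfies c + rr + e = (1 + c)/m = (1 + 0.49) / 2.712623 ≈ 0.549284.
With c = 0.49 and rr = 0.043, the excess reserve ratio is 0.549284 − 0.49 − 0.043 = 0.016284.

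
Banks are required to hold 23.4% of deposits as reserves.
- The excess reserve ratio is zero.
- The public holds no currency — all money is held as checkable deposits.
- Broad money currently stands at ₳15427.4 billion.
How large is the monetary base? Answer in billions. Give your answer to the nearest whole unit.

With no currency drain and no excess reserves, the money multiplier is m = 1/rr = 1/0.234 ≈ 4.273504.
The monetary base is MB = M / m = 15427.4 / 4.273504 ≈ 3610.0118 billion.

₳3610 billion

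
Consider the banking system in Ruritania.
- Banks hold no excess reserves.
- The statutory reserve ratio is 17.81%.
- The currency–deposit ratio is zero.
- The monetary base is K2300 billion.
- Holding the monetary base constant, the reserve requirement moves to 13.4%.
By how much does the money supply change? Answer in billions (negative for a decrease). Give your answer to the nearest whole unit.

K4250 billion

Initially m₁ = 1 / (0.1781) ≈ 5.61482, so M₁ = 5.61482 × 2300 = 12914.086 billion.
After the change m₂ = 1 / (0.134) ≈ 7.46269, so M₂ = 7.46269 × 2300 = 17164.187 billion.
ΔM = M₂ − M₁ = 17164.187 − 12914.086 = 4250.101 billion.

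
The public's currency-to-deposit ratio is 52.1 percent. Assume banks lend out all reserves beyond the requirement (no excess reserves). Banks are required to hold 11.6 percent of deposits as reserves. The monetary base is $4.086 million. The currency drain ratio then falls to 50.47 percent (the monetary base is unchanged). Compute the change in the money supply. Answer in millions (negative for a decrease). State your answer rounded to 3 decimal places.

Initially m₁ = (1 + 0.521) / (0.116 + 0.521) ≈ 2.38776, so M₁ = 2.38776 × 4.086 ≈ 9.7564 million.
After the change m₂ = (1 + 0.5047) / (0.116 + 0.5047) ≈ 2.42420, so M₂ = 2.42420 × 4.086 ≈ 9.9053 million.
ΔM = M₂ − M₁ = 9.9053 − 9.7564 = 0.1489 million.

$0.149 million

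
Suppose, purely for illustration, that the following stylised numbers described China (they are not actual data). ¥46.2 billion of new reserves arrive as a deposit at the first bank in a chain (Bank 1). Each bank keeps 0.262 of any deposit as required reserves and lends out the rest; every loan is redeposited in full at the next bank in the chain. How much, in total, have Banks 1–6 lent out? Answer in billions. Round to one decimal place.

Bank i lends (1 − rr)^i of the original deposit: Bank 1 lends 46.2·0.7380 = 34.0956, Bank 2 lends 46.2·0.7380² ≈ 25.1626, and so on.
Summing a geometric series: total = 46.2·[0.7380·(1 − 0.7380^6) / (1 − 0.7380)] ≈ 109.1109 billion.

¥109.1 billion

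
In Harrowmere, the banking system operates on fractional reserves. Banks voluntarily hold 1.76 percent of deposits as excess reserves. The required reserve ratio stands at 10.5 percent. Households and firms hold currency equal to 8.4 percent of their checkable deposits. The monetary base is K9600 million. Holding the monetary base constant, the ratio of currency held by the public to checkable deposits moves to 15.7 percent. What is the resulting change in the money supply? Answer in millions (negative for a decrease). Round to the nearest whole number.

-10644 million

Initially m₁ = (1 + 0.084) / (0.105 + 0.0176 + 0.084) ≈ 5.24685, so M₁ = 5.24685 × 9600 = 50369.76 million.
After the change m₂ = (1 + 0.157) / (0.105 + 0.0176 + 0.157) ≈ 4.13805, so M₂ = 4.13805 × 9600 = 39725.28 million.
ΔM = M₂ − M₁ = 39725.28 − 50369.76 = -10644.48 million.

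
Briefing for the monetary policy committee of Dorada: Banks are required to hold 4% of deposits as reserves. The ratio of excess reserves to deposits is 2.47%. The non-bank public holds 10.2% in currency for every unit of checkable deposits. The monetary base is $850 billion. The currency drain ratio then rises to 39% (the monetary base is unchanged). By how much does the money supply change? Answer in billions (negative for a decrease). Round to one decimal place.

-3020.7 billion

Initially m₁ = (1 + 0.102) / (0.04 + 0.0247 + 0.102) ≈ 6.61068, so M₁ = 6.61068 × 850 = 5619.078 billion.
After the change m₂ = (1 + 0.39) / (0.04 + 0.0247 + 0.39) ≈ 3.05696, so M₂ = 3.05696 × 850 = 2598.416 billion.
ΔM = M₂ − M₁ = 2598.416 − 5619.078 = -3020.662 billion.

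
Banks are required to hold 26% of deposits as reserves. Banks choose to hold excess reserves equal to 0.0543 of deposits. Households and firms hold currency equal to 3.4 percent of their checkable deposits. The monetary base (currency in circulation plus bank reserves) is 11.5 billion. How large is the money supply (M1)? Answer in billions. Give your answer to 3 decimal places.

34.140 billion

The money multiplier is m = (1 + c) / (rr + e + c) = (1 + 0.034) / (0.26 + 0.0543 + 0.034) ≈ 2.968705.
So M = m × MB = 2.968705 × 11.5 ≈ 34.1401 billion.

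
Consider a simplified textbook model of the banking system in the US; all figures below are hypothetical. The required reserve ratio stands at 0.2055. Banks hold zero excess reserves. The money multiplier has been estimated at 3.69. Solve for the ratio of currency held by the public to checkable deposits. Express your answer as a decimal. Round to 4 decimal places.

0.0899

Using m = 3.69. From m = (1 + c)/(c + rr + e), rearranging gives 1 + c = m·(c + rr + e), so c·(1 − m) = m·(rr + e) − 1.
Hence c = [m·(rr + e) − 1]/(1 − m) = [3.69 × (0.2055 + 0) − 1] / (1 − 3.69) ≈ 0.089853.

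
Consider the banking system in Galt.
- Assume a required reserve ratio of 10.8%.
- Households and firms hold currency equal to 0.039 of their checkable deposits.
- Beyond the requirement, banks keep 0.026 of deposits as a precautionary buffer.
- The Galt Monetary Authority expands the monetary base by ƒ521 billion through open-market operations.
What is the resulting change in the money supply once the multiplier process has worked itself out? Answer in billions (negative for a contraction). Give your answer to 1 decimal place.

ƒ3129.0 billion

The money multiplier is m = (1 + c) / (rr + e + c) = (1 + 0.039) / (0.108 + 0.026 + 0.039) ≈ 6.00578.
The purchase adds 521 billion of base, so ΔM = m × ΔMB = 6.00578 × (+521) ≈ 3129.0114 billion.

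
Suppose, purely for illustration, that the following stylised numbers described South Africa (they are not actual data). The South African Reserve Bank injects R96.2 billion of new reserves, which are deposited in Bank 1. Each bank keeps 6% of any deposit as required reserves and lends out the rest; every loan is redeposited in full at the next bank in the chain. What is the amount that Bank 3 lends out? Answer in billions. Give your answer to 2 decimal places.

Each bank lends a fraction (1 − rr) = 0.9400 of the deposit it receives, so Bank 3 receives 96.2·0.9400^2 and lends 96.2·0.9400^3 ≈ 79.9022 billion.

R79.90 billion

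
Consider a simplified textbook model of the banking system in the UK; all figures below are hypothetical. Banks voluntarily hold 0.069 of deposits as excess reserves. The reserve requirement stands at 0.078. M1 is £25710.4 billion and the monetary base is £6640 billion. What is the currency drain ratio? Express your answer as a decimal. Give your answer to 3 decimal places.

0.150

Using m = M/MB = 25710.4/6640 ≈ 3.872048. From m = (1 + c)/(c + rr + e), rearranging gives 1 + c = m·(c + rr + e), so c·(1 − m) = m·(rr + e) − 1.
Hence c = [m·(rr + e) − 1]/(1 − m) = [3.872048 × (0.078 + 0.069) − 1] / (1 − 3.872048) ≈ 0.150001.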